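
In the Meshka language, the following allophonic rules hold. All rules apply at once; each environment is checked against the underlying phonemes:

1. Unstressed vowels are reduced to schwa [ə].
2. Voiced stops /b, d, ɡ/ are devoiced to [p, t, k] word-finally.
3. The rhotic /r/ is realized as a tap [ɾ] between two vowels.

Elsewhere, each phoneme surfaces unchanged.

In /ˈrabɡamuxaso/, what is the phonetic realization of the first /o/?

[ə]

/o/ (word-final): in an unstressed syllable, so rule 1 applies → [ə].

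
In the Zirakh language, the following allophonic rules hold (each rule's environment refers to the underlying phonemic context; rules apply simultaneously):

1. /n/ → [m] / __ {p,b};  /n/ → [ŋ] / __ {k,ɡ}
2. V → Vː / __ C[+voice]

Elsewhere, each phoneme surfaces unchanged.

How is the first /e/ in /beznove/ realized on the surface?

/e/ (between /b/ and /z/): before a voiced consonant, so rule 2 applies → [eː].

[eː]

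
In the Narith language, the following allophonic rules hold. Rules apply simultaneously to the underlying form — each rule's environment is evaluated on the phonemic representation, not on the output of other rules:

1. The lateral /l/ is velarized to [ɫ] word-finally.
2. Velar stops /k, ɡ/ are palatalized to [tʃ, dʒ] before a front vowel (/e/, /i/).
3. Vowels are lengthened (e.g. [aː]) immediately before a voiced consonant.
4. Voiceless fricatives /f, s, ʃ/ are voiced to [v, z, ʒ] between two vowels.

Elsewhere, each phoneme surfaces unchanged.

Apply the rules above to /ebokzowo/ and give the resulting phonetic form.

/e/ meets the environment for rule 3 (before a voiced consonant) → [eː].
/b/ (between /e/ and /o/) is unaffected → [b].
/o/ (between /b/ and /k/): rule 3 targets it, but not before a voiced consonant → unchanged [o].
/k/ (between /o/ and /z/): rule 2 targets it, but not before a front vowel → unchanged [k].
/z/ stays [z].
Rule 3 applies to /o/ (between /z/ and /w/: before a voiced consonant) → [oː].
/w/ (between /o/ and /o/): no rule targets it → [w].
/o/ (word-final) fails the environment for rule 3, so it stays [o].

[eːbokzoːwo]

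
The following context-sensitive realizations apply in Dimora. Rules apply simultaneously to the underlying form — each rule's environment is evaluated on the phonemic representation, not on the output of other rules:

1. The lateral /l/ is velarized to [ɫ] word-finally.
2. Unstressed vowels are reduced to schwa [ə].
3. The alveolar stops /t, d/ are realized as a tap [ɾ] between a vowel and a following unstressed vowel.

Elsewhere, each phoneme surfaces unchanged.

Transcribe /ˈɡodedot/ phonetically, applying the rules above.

[ˈɡoɾəɾət]

/ɡ/ (word-initial) is unaffected → [ɡ].
/o/ (between /ɡ/ and /d/) is in the target of rule 2 but the environment (in an unstressed syllable) is not met → [o].
/d/ meets the environment for rule 3 (between a vowel and a following unstressed vowel) → [ɾ].
/e/ (between /d/ and /d/) occurs in an unstressed syllable → [ə] by rule 2.
/d/ — between /e/ and /o/, between a vowel and a following unstressed vowel — surfaces as [ɾ] (rule 3).
Rule 2 applies to /o/ (between /d/ and /t/: in an unstressed syllable) → [ə].
/t/ (word-final) is in the target of rule 3 but the environment (between a vowel and a following unstressed vowel) is not met → [t].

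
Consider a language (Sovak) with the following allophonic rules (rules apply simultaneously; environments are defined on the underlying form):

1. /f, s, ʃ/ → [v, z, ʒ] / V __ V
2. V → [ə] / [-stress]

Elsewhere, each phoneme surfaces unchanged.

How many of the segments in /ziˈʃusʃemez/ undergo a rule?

4

Segments that undergo a rule: /i/ → [ə] (rule 2); /ʃ/ → [ʒ] (rule 1); /e/ → [ə] (rule 2); /e/ → [ə] (rule 2).
All other segments surface unchanged.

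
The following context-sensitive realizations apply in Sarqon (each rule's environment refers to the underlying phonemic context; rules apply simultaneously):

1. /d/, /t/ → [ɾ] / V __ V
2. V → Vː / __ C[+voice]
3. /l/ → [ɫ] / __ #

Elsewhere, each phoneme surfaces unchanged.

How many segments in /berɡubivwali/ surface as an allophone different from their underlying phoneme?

4

Segments that undergo a rule: /e/ → [eː] (rule 2); /u/ → [uː] (rule 2); /i/ → [iː] (rule 2); /a/ → [aː] (rule 2).
All other segments surface unchanged.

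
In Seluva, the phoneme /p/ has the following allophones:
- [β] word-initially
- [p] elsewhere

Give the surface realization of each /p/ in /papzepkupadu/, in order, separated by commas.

[β], [p], [p], [p]

Occurrence 1 (position 1): word-initially → [β].
Occurrence 2 (position 3): no conditioning environment matches → elsewhere allophone [p].
Occurrence 3 (position 6): no conditioning environment matches → elsewhere allophone [p].
Occurrence 4 (position 9): no conditioning environment matches → elsewhere allophone [p].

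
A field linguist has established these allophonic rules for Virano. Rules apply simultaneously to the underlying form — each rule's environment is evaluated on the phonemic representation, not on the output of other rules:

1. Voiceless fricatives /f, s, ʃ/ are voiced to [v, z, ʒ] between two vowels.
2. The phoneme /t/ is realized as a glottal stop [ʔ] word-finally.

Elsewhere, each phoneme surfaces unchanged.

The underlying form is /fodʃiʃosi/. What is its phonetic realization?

[fodʃiʒozi]

/f/ (word-initial) fails the environment for rule 1, so it stays [f].
/ʃ/ — between /d/ and /i/; rule 1 does not apply here → [ʃ].
/ʃ/ — between /i/ and /o/, between two vowels — surfaces as [ʒ] (rule 1).
/s/ meets the environment for rule 1 (between two vowels) → [z].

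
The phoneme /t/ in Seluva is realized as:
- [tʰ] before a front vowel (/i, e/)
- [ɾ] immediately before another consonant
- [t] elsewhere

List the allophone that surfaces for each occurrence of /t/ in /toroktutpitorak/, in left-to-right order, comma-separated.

Occurrence 1 (position 1): no conditioning environment matches → elsewhere allophone [t].
Occurrence 2 (position 6): no conditioning environment matches → elsewhere allophone [t].
Occurrence 3 (position 8): immediately before another consonant → [ɾ].
Occurrence 4 (position 11): no conditioning environment matches → elsewhere allophone [t].

[t], [t], [ɾ], [t]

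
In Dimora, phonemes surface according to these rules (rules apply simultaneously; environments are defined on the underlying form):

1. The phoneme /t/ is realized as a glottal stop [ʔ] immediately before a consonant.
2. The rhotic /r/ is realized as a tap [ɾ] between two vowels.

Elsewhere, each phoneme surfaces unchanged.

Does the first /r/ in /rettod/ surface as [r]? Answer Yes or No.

Yes

/r/ (word-initial) fails the environment for rule 2, so it stays [r].
The actual realization is [r], which matches [r].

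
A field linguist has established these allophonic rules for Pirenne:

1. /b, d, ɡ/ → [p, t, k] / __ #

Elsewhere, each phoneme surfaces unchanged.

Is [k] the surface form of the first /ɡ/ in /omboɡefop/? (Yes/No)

No

/ɡ/ (between /o/ and /e/): rule 1 targets it, but not word-finally → unchanged [ɡ].
The actual realization is [ɡ], not [k].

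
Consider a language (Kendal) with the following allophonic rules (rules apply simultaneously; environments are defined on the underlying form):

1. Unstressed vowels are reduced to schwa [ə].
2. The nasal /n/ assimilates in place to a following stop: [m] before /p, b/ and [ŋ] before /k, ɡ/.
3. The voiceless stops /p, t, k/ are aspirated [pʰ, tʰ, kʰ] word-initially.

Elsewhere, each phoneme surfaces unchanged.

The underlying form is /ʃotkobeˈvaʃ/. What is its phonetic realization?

/ʃ/ (word-initial): no rule targets it → [ʃ].
/o/ meets the environment for rule 1 (in an unstressed syllable) → [ə].
/t/ (between /o/ and /k/) fails the environment for rule 3, so it stays [t].
/k/ (between /t/ and /o/) is in the target of rule 3 but the environment (word-initially) is not met → [k].
/o/ (between /k/ and /b/): in an unstressed syllable, so rule 1 applies → [ə].
/b/ (between /o/ and /e/) is unaffected → [b].
/e/ (between /b/ and /v/) occurs in an unstressed syllable → [ə] by rule 1.
/v/ (between /e/ and /a/) is unaffected → [v].
/a/ (between /v/ and /ʃ/) is in the target of rule 1 but the environment (in an unstressed syllable) is not met → [a].
/ʃ/ — not in any rule's target class → [ʃ].

[ʃətkəbəˈvaʃ]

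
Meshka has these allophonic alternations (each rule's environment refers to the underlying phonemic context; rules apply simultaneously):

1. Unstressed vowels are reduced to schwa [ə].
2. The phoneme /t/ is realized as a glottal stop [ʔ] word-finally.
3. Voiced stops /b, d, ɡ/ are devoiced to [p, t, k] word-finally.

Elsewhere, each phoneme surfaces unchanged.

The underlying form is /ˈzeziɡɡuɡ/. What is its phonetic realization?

[ˈzezəɡɡək]

/z/ (word-initial) is unaffected → [z].
/e/ — between /z/ and /z/; rule 1 does not apply here → [e].
/z/ (between /e/ and /i/) is unaffected → [z].
/i/ — between /z/ and /ɡ/, in an unstressed syllable — surfaces as [ə] (rule 1).
/ɡ/ (between /i/ and /ɡ/) fails the environment for rule 3, so it stays [ɡ].
/ɡ/ — between /ɡ/ and /u/; rule 3 does not apply here → [ɡ].
/u/ — between /ɡ/ and /ɡ/, in an unstressed syllable — surfaces as [ə] (rule 1).
/ɡ/ (word-final): word-finally, so rule 3 applies → [k].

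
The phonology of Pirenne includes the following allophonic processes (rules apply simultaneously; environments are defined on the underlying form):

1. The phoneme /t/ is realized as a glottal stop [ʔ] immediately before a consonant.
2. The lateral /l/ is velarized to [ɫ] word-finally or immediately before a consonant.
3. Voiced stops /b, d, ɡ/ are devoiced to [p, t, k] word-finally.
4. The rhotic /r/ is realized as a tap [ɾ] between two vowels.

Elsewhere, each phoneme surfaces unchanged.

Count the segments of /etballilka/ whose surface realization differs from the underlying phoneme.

3

Segments that undergo a rule: /t/ → [ʔ] (rule 1); /l/ → [ɫ] (rule 2); /l/ → [ɫ] (rule 2).
All other segments surface unchanged.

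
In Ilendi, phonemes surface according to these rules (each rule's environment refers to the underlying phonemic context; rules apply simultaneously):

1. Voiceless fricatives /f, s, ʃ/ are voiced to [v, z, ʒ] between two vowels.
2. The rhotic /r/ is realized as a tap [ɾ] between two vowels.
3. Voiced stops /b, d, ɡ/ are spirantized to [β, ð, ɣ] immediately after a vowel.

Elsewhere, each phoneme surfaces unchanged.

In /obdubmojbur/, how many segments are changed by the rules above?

2

Segments that undergo a rule: /b/ → [β] (rule 3); /b/ → [β] (rule 3).
All other segments surface unchanged.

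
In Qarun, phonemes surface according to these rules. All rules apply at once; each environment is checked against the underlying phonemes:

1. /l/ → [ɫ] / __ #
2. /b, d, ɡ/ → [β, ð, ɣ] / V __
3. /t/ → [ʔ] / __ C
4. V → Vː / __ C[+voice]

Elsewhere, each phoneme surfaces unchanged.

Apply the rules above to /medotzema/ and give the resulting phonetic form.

[meːðoʔzeːma]

/m/ (word-initial): no rule targets it → [m].
/e/ (between /m/ and /d/): before a voiced consonant, so rule 4 applies → [eː].
Rule 2 applies to /d/ (between /e/ and /o/: immediately after a vowel) → [ð].
/o/ (between /d/ and /t/) fails the environment for rule 4, so it stays [o].
Rule 3 applies to /t/ (between /o/ and /z/: immediately before a consonant) → [ʔ].
/z/ stays [z].
/e/ (between /z/ and /m/): before a voiced consonant, so rule 4 applies → [eː].
/m/ stays [m].
/a/ — word-final; rule 4 does not apply here → [a].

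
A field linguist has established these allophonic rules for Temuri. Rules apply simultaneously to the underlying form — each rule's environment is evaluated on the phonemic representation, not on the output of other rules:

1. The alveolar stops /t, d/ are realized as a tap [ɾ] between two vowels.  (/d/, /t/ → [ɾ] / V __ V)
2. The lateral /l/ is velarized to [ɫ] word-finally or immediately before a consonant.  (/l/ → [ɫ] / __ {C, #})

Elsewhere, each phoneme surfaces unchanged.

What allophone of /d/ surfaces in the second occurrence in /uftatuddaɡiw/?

/d/ (between /d/ and /a/) is in the target of rule 1 but the environment (between two vowels) is not met → [d].

[d]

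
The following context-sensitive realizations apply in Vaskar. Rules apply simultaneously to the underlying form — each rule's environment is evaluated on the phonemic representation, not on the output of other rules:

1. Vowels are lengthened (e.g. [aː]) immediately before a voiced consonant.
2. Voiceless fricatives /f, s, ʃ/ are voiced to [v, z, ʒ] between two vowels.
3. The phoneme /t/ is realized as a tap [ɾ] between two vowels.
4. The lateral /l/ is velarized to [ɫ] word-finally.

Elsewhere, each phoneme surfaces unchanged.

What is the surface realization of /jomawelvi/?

/j/ (word-initial) is unaffected → [j].
/o/ (between /j/ and /m/) occurs before a voiced consonant → [oː] by rule 1.
/m/ (between /o/ and /a/) is unaffected → [m].
/a/ (between /m/ and /w/) occurs before a voiced consonant → [aː] by rule 1.
/w/ (between /a/ and /e/) is unaffected → [w].
/e/ — between /w/ and /l/, before a voiced consonant — surfaces as [eː] (rule 1).
/l/ (between /e/ and /v/): rule 4 targets it, but not word-finally → unchanged [l].
/v/ stays [v].
/i/ (word-final) is in the target of rule 1 but the environment (before a voiced consonant) is not met → [i].

[joːmaːweːlvi]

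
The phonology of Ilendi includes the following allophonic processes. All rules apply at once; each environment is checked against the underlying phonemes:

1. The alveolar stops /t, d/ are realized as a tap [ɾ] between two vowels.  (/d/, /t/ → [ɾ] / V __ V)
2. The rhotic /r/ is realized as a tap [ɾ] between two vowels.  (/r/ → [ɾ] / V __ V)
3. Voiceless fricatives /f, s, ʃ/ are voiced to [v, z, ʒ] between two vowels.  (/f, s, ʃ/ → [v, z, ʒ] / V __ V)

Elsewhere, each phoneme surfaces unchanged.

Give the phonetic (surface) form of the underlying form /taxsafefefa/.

[taxsaveveva]

/t/ (word-initial): rule 1 targets it, but not between two vowels → unchanged [t].
/a/ stays [a].
/x/ — not in any rule's target class → [x].
/s/ — between /x/ and /a/; rule 3 does not apply here → [s].
/a/ — not in any rule's target class → [a].
/f/ (between /a/ and /e/) occurs between two vowels → [v] by rule 3.
/e/ (between /f/ and /f/): no rule targets it → [e].
/f/ (between /e/ and /e/): between two vowels, so rule 3 applies → [v].
/e/ (between /f/ and /f/) is unaffected → [e].
Rule 3 applies to /f/ (between /e/ and /a/: between two vowels) → [v].
/a/ stays [a].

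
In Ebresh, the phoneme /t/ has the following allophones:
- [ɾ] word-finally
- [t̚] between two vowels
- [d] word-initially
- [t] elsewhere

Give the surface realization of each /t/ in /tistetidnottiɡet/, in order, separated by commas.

[d], [t], [t̚], [t], [t], [ɾ]

Occurrence 1 (position 1): word-initially → [d].
Occurrence 2 (position 4): no conditioning environment matches → elsewhere allophone [t].
Occurrence 3 (position 6): between two vowels → [t̚].
Occurrence 4 (position 11): no conditioning environment matches → elsewhere allophone [t].
Occurrence 5 (position 12): no conditioning environment matches → elsewhere allophone [t].
Occurrence 6 (position 16): word-finally → [ɾ].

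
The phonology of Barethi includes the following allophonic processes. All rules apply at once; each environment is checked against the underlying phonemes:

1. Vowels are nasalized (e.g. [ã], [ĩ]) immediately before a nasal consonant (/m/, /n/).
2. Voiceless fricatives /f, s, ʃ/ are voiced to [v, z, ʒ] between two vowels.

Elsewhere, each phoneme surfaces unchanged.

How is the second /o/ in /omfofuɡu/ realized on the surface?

[o]

/o/ (between /f/ and /f/) fails the environment for rule 1, so it stays [o].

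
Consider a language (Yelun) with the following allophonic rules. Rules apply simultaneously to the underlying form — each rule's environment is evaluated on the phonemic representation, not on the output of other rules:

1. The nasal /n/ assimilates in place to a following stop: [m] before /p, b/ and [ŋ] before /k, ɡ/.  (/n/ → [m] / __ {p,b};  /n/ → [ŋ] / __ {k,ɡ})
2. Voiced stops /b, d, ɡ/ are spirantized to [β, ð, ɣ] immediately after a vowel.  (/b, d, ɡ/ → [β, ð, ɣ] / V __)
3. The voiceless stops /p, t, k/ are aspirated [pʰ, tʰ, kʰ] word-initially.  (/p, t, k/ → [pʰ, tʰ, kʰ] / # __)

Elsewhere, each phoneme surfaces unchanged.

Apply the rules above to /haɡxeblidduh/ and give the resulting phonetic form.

/ɡ/ (between /a/ and /x/): immediately after a vowel, so rule 2 applies → [ɣ].
Rule 2 applies to /b/ (between /e/ and /l/: immediately after a vowel) → [β].
/d/ meets the environment for rule 2 (immediately after a vowel) → [ð].
/d/ (between /d/ and /u/) fails the environment for rule 2, so it stays [d].

[haɣxeβliðduh]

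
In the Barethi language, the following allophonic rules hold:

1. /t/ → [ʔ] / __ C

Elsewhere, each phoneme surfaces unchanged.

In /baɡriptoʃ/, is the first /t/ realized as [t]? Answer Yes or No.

Yes

/t/ (between /p/ and /o/) fails the environment for rule 1, so it stays [t].
The actual realization is [t], which matches [t].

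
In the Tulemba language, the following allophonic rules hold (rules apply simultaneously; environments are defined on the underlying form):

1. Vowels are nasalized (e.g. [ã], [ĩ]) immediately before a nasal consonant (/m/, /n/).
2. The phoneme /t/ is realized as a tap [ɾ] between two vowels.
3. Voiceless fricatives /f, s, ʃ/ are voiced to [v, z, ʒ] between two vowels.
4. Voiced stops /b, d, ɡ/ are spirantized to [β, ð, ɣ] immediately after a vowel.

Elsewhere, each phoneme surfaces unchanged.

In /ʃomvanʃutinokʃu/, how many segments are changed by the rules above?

4

Segments that undergo a rule: /o/ → [õ] (rule 1); /a/ → [ã] (rule 1); /t/ → [ɾ] (rule 2); /i/ → [ĩ] (rule 1).
All other segments surface unchanged.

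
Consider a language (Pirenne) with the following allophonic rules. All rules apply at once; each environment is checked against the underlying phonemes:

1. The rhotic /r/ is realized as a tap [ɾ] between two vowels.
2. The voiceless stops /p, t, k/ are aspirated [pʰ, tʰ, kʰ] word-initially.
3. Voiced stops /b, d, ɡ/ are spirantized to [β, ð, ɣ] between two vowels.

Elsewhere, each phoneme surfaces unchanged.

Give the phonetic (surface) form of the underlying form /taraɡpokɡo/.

[tʰaɾaɡpokɡo]

/t/ (word-initial) occurs word-initially → [tʰ] by rule 2.
/a/ — not in any rule's target class → [a].
Rule 1 applies to /r/ (between /a/ and /a/: between two vowels) → [ɾ].
/a/ — not in any rule's target class → [a].
/ɡ/ (between /a/ and /p/) fails the environment for rule 3, so it stays [ɡ].
/p/ (between /ɡ/ and /o/) fails the environment for rule 2, so it stays [p].
/o/ (between /p/ and /k/) is unaffected → [o].
/k/ (between /o/ and /ɡ/): rule 2 targets it, but not word-initially → unchanged [k].
/ɡ/ (between /k/ and /o/) fails the environment for rule 3, so it stays [ɡ].
/o/ (word-final): no rule targets it → [o].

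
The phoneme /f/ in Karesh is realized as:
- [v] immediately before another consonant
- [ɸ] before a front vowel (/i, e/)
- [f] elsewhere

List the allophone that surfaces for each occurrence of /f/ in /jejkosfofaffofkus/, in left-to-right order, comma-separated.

Occurrence 1 (position 7): no conditioning environment matches → elsewhere allophone [f].
Occurrence 2 (position 9): no conditioning environment matches → elsewhere allophone [f].
Occurrence 3 (position 11): immediately before another consonant → [v].
Occurrence 4 (position 12): no conditioning environment matches → elsewhere allophone [f].
Occurrence 5 (position 14): immediately before another consonant → [v].

[f], [f], [v], [f], [v]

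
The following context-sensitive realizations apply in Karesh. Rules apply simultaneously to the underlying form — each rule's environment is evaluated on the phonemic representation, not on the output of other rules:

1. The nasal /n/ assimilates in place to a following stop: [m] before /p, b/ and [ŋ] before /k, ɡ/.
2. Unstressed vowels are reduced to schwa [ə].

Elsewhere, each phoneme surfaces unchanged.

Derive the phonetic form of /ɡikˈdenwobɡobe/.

/i/ — between /ɡ/ and /k/, in an unstressed syllable — surfaces as [ə] (rule 2).
/e/ (between /d/ and /n/) fails the environment for rule 2, so it stays [e].
/n/ (between /e/ and /w/) is in the target of rule 1 but the environment (before a labial or velar stop) is not met → [n].
/o/ — between /w/ and /b/, in an unstressed syllable — surfaces as [ə] (rule 2).
/o/ (between /ɡ/ and /b/): in an unstressed syllable, so rule 2 applies → [ə].
/e/ meets the environment for rule 2 (in an unstressed syllable) → [ə].

[ɡəkˈdenwəbɡəbə]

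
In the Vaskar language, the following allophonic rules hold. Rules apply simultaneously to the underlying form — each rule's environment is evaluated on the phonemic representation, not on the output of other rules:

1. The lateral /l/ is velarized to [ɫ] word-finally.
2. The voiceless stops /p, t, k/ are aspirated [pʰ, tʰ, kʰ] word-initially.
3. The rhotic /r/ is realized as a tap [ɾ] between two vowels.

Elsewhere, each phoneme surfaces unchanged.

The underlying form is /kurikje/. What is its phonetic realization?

[kʰuɾikje]

Rule 2 applies to /k/ (word-initial: word-initially) → [kʰ].
/r/ meets the environment for rule 3 (between two vowels) → [ɾ].
/k/ (between /i/ and /j/) is in the target of rule 2 but the environment (word-initially) is not met → [k].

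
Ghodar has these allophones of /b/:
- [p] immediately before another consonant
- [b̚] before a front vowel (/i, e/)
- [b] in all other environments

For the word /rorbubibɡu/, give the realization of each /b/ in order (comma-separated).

[b], [b̚], [p]

Occurrence 1 (position 4): no conditioning environment matches → elsewhere allophone [b].
Occurrence 2 (position 6): before a front vowel (/i, e/) → [b̚].
Occurrence 3 (position 8): immediately before another consonant → [p].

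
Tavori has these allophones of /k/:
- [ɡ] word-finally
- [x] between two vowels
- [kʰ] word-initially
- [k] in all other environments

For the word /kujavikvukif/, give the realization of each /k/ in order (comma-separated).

Occurrence 1 (position 1): word-initially → [kʰ].
Occurrence 2 (position 7): no conditioning environment matches → elsewhere allophone [k].
Occurrence 3 (position 10): between two vowels → [x].

[kʰ], [k], [x]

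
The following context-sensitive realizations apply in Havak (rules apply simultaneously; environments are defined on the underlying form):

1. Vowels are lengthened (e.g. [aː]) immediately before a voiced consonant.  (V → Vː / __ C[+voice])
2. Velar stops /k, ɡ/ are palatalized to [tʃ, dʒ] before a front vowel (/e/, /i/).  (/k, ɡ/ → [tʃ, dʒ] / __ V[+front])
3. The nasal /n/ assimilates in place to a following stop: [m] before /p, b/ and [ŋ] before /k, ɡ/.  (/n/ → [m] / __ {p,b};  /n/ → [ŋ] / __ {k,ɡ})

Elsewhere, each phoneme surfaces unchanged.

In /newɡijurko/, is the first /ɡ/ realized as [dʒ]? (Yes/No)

Yes

/ɡ/ (between /w/ and /i/): before a front vowel, so rule 2 applies → [dʒ].
The actual realization is [dʒ], which matches [dʒ].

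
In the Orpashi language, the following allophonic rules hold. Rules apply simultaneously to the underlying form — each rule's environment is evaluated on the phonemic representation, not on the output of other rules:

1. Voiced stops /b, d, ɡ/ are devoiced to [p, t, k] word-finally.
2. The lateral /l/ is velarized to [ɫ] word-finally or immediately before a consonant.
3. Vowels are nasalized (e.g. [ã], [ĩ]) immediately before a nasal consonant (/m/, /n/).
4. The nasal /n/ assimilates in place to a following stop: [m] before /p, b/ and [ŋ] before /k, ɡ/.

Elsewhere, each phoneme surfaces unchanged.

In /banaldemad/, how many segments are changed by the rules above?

4

Segments that undergo a rule: /a/ → [ã] (rule 3); /l/ → [ɫ] (rule 2); /e/ → [ẽ] (rule 3); /d/ → [t] (rule 1).
All other segments surface unchanged.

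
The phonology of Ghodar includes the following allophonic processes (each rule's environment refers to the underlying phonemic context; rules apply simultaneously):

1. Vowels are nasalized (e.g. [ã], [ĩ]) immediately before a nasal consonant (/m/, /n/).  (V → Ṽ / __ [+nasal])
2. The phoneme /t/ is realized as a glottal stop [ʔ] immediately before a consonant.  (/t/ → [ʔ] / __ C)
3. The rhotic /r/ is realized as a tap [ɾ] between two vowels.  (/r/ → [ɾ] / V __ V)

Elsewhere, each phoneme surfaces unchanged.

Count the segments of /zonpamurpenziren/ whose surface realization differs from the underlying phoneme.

5

Segments that undergo a rule: /o/ → [õ] (rule 1); /a/ → [ã] (rule 1); /e/ → [ẽ] (rule 1); /r/ → [ɾ] (rule 3); /e/ → [ẽ] (rule 1).
All other segments surface unchanged.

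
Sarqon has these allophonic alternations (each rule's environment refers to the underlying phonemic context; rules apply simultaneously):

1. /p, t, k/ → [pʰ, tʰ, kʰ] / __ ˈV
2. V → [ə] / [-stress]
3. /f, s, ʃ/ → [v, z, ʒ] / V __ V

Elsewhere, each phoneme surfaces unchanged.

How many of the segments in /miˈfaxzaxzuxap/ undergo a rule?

5

Segments that undergo a rule: /i/ → [ə] (rule 2); /f/ → [v] (rule 3); /a/ → [ə] (rule 2); /u/ → [ə] (rule 2); /a/ → [ə] (rule 2).
All other segments surface unchanged.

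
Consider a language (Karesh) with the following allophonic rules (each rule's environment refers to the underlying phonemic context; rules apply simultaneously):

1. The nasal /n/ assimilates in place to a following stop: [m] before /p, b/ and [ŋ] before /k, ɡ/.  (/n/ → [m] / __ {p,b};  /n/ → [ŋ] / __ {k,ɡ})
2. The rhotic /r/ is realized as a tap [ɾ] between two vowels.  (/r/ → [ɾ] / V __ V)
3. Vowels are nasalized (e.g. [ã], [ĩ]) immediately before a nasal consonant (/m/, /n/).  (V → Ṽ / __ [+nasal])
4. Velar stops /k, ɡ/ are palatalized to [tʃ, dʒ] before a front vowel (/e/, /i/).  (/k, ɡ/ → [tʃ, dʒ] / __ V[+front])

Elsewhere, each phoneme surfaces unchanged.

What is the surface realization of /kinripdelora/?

Rule 4 applies to /k/ (word-initial: before a front vowel) → [tʃ].
/i/ (between /k/ and /n/): before a nasal consonant, so rule 3 applies → [ĩ].
/n/ — between /i/ and /r/; rule 1 does not apply here → [n].
/r/ (between /n/ and /i/) fails the environment for rule 2, so it stays [r].
/i/ (between /r/ and /p/) is in the target of rule 3 but the environment (before a nasal consonant) is not met → [i].
/p/ (between /i/ and /d/) is unaffected → [p].
/d/ (between /p/ and /e/) is unaffected → [d].
/e/ — between /d/ and /l/; rule 3 does not apply here → [e].
/l/ — not in any rule's target class → [l].
/o/ (between /l/ and /r/) is in the target of rule 3 but the environment (before a nasal consonant) is not met → [o].
/r/ — between /o/ and /a/, between two vowels — surfaces as [ɾ] (rule 2).
/a/ — word-final; rule 3 does not apply here → [a].

[tʃĩnripdeloɾa]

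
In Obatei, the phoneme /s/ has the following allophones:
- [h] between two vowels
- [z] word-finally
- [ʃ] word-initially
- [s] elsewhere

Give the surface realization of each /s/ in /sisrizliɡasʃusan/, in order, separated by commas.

[ʃ], [s], [s], [h]

Occurrence 1 (position 1): word-initially → [ʃ].
Occurrence 2 (position 3): no conditioning environment matches → elsewhere allophone [s].
Occurrence 3 (position 11): no conditioning environment matches → elsewhere allophone [s].
Occurrence 4 (position 14): between two vowels → [h].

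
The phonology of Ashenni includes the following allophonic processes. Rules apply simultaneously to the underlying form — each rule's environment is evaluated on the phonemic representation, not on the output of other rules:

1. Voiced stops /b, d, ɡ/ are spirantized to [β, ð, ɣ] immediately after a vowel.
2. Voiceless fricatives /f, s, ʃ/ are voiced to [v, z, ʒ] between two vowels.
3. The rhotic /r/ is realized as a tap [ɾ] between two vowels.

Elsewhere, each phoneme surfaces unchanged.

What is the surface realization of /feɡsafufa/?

/f/ — word-initial; rule 2 does not apply here → [f].
/e/ stays [e].
/ɡ/ (between /e/ and /s/): immediately after a vowel, so rule 1 applies → [ɣ].
/s/ — between /ɡ/ and /a/; rule 2 does not apply here → [s].
/a/ (between /s/ and /f/): no rule targets it → [a].
/f/ (between /a/ and /u/): between two vowels, so rule 2 applies → [v].
/u/ stays [u].
/f/ (between /u/ and /a/): between two vowels, so rule 2 applies → [v].
/a/ (word-final): no rule targets it → [a].

[feɣsavuva]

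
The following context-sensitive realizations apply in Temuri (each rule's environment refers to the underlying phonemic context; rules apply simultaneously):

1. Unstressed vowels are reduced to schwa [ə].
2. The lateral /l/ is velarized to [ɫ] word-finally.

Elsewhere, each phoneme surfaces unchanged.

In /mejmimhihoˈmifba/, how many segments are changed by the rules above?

Segments that undergo a rule: /e/ → [ə] (rule 1); /i/ → [ə] (rule 1); /i/ → [ə] (rule 1); /o/ → [ə] (rule 1); /a/ → [ə] (rule 1).
All other segments surface unchanged.

5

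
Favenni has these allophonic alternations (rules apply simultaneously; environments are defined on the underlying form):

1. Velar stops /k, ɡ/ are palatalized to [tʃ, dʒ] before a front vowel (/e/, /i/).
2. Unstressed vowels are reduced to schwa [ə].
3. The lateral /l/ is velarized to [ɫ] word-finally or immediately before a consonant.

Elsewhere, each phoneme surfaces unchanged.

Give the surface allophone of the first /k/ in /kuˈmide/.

[k]

/k/ — word-initial; rule 1 does not apply here → [k].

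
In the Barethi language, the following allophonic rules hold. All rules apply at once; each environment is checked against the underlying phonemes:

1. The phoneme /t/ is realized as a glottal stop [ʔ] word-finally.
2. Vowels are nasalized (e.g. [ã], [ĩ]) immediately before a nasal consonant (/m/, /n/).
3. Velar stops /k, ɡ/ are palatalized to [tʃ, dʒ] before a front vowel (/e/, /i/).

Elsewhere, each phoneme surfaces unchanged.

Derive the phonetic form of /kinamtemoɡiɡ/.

/k/ — word-initial, before a front vowel — surfaces as [tʃ] (rule 3).
Rule 2 applies to /i/ (between /k/ and /n/: before a nasal consonant) → [ĩ].
/n/ (between /i/ and /a/): no rule targets it → [n].
Rule 2 applies to /a/ (between /n/ and /m/: before a nasal consonant) → [ã].
/m/ stays [m].
/t/ (between /m/ and /e/) fails the environment for rule 1, so it stays [t].
/e/ — between /t/ and /m/, before a nasal consonant — surfaces as [ẽ] (rule 2).
/m/ (between /e/ and /o/): no rule targets it → [m].
/o/ (between /m/ and /ɡ/): rule 2 targets it, but not before a nasal consonant → unchanged [o].
/ɡ/ — between /o/ and /i/, before a front vowel — surfaces as [dʒ] (rule 3).
/i/ (between /ɡ/ and /ɡ/) fails the environment for rule 2, so it stays [i].
/ɡ/ (word-final) is in the target of rule 3 but the environment (before a front vowel) is not met → [ɡ].

[tʃĩnãmtẽmodʒiɡ]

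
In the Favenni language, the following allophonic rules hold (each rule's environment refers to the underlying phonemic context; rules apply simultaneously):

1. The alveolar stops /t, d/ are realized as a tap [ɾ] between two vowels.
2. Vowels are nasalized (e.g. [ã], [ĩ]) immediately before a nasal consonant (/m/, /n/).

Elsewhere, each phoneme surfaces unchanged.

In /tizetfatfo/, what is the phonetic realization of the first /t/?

[t]

/t/ (word-initial) fails the environment for rule 1, so it stays [t].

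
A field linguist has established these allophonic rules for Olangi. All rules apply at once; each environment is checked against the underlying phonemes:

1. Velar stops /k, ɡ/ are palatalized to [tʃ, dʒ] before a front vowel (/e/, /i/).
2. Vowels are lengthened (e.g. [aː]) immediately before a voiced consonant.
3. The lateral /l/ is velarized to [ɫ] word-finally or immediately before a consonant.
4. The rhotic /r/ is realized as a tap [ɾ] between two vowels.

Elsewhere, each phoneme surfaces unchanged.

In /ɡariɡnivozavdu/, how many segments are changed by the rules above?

Segments that undergo a rule: /a/ → [aː] (rule 2); /r/ → [ɾ] (rule 4); /i/ → [iː] (rule 2); /i/ → [iː] (rule 2); /o/ → [oː] (rule 2); /a/ → [aː] (rule 2).
All other segments surface unchanged.

6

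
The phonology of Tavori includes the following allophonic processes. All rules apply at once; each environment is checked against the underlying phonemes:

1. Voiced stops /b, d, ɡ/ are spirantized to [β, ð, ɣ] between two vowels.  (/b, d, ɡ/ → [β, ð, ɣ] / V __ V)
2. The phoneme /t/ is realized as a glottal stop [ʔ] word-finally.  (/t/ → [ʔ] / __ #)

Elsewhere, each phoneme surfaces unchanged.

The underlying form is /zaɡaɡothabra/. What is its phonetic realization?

[zaɣaɣothabra]

/z/ (word-initial): no rule targets it → [z].
/a/ (between /z/ and /ɡ/) is unaffected → [a].
Rule 1 applies to /ɡ/ (between /a/ and /a/: between two vowels) → [ɣ].
/a/ (between /ɡ/ and /ɡ/): no rule targets it → [a].
Rule 1 applies to /ɡ/ (between /a/ and /o/: between two vowels) → [ɣ].
/o/ (between /ɡ/ and /t/): no rule targets it → [o].
/t/ (between /o/ and /h/) fails the environment for rule 2, so it stays [t].
/h/ stays [h].
/a/ — not in any rule's target class → [a].
/b/ — between /a/ and /r/; rule 1 does not apply here → [b].
/r/ (between /b/ and /a/) is unaffected → [r].
/a/ (word-final): no rule targets it → [a].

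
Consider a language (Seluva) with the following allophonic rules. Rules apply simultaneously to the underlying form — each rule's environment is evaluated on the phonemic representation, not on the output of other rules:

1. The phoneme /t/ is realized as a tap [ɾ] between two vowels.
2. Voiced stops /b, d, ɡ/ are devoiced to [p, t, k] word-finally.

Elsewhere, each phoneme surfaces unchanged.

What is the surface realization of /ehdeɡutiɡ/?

[ehdeɡuɾik]

/d/ (between /h/ and /e/) fails the environment for rule 2, so it stays [d].
/ɡ/ (between /e/ and /u/): rule 2 targets it, but not word-finally → unchanged [ɡ].
Rule 1 applies to /t/ (between /u/ and /i/: between two vowels) → [ɾ].
/ɡ/ (word-final): word-finally, so rule 2 applies → [k].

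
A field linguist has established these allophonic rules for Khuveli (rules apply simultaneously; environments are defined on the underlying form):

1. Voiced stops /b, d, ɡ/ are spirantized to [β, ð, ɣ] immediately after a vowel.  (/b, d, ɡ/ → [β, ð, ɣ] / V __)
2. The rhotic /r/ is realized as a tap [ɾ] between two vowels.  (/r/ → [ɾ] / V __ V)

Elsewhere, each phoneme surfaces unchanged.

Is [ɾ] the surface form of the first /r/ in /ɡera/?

/r/ meets the environment for rule 2 (between two vowels) → [ɾ].
The actual realization is [ɾ], which matches [ɾ].

Yes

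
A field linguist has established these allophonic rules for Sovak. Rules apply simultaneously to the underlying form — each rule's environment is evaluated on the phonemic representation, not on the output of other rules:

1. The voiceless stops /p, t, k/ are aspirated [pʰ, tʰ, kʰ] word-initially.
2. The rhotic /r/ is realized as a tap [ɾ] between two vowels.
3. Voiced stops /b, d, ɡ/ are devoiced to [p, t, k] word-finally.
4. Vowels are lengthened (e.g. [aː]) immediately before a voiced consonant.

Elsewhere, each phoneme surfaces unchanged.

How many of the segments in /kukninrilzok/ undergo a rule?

Segments that undergo a rule: /k/ → [kʰ] (rule 1); /i/ → [iː] (rule 4); /i/ → [iː] (rule 4).
All other segments surface unchanged.

3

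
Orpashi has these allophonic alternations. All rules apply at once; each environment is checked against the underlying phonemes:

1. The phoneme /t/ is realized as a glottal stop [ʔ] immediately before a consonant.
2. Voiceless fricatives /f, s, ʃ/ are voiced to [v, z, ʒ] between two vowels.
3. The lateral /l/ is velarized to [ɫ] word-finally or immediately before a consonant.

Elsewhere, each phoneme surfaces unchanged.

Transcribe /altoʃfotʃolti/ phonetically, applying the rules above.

[aɫtoʃfoʔʃoɫti]

/l/ (between /a/ and /t/) occurs word-finally or immediately before a consonant → [ɫ] by rule 3.
/t/ (between /l/ and /o/) is in the target of rule 1 but the environment (immediately before a consonant) is not met → [t].
/ʃ/ (between /o/ and /f/) is in the target of rule 2 but the environment (between two vowels) is not met → [ʃ].
/f/ (between /ʃ/ and /o/) is in the target of rule 2 but the environment (between two vowels) is not met → [f].
/t/ (between /o/ and /ʃ/): immediately before a consonant, so rule 1 applies → [ʔ].
/ʃ/ (between /t/ and /o/): rule 2 targets it, but not between two vowels → unchanged [ʃ].
/l/ — between /o/ and /t/, word-finally or immediately before a consonant — surfaces as [ɫ] (rule 3).
/t/ (between /l/ and /i/): rule 1 targets it, but not immediately before a consonant → unchanged [t].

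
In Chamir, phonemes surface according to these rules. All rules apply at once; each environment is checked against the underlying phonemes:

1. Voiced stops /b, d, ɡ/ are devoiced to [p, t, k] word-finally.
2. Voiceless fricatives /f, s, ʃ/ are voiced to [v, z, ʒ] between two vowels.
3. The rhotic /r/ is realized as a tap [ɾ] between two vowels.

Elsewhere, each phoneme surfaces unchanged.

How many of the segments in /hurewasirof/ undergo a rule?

Segments that undergo a rule: /r/ → [ɾ] (rule 3); /s/ → [z] (rule 2); /r/ → [ɾ] (rule 3).
All other segments surface unchanged.

3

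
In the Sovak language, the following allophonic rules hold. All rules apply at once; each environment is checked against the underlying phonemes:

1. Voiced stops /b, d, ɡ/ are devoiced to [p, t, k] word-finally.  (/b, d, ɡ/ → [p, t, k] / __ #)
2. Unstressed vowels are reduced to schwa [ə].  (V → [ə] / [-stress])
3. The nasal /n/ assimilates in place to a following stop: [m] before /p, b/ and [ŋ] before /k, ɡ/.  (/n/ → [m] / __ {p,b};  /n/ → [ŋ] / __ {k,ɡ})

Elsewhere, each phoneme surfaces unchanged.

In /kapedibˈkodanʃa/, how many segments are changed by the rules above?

Segments that undergo a rule: /a/ → [ə] (rule 2); /e/ → [ə] (rule 2); /i/ → [ə] (rule 2); /a/ → [ə] (rule 2); /a/ → [ə] (rule 2).
All other segments surface unchanged.

5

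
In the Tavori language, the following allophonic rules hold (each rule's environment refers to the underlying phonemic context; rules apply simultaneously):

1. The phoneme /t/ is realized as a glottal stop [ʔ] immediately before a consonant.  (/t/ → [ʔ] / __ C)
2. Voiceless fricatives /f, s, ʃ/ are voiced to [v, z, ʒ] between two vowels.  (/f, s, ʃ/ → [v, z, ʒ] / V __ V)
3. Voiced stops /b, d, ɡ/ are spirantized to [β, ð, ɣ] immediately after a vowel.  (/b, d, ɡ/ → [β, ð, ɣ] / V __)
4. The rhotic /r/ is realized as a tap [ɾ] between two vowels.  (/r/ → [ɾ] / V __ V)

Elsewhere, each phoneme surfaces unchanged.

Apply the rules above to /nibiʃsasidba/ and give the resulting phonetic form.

[niβiʃsaziðba]

/n/ (word-initial): no rule targets it → [n].
/i/ stays [i].
/b/ (between /i/ and /i/): immediately after a vowel, so rule 3 applies → [β].
/i/ stays [i].
/ʃ/ (between /i/ and /s/): rule 2 targets it, but not between two vowels → unchanged [ʃ].
/s/ (between /ʃ/ and /a/) is in the target of rule 2 but the environment (between two vowels) is not met → [s].
/a/ stays [a].
/s/ (between /a/ and /i/) occurs between two vowels → [z] by rule 2.
/i/ stays [i].
/d/ (between /i/ and /b/): immediately after a vowel, so rule 3 applies → [ð].
/b/ (between /d/ and /a/): rule 3 targets it, but not immediately after a vowel → unchanged [b].
/a/ stays [a].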